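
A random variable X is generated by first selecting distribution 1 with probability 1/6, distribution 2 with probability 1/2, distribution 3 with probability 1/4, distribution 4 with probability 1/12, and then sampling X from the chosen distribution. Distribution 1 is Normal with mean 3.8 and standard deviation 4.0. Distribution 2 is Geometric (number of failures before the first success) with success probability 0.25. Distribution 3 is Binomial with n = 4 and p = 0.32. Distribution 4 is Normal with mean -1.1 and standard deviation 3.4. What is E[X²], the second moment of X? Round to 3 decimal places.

17.265

For each component E[X²] = Var + (mean)², giving 1: 30.44; 2: 21; 3: 2.5088; 4: 12.77.
Overall E[X²] = 0.166667·30.44 + 0.5·21 + 0.25·2.5088 + 0.0833333·12.77 = 17.2647.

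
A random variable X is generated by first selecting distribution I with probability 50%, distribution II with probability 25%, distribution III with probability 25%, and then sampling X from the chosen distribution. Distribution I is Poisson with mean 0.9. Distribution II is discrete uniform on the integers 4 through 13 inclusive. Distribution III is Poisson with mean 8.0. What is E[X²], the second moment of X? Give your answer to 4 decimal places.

For each component E[X²] = Var + (mean)², giving I: 1.71; II: 80.5; III: 72.
Overall E[X²] = 0.5·1.71 + 0.25·80.5 + 0.25·72 = 38.98.

38.9800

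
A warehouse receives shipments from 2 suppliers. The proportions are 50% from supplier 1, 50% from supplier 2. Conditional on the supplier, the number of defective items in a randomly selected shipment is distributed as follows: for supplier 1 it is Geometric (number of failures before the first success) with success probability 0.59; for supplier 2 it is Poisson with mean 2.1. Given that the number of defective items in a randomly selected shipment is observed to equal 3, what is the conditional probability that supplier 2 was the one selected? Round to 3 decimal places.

Likelihoods P(X=3 | ·): 1: 0.0406634; 2: 0.189011.
Posterior ∝ prior × likelihood. Numerator for 2: 0.5·0.189011 = 0.0945057.
Normalizing constant: 0.5·0.0406634 + 0.5·0.189011 = 0.114837.
P(2 | observation) = 0.0945057 / 0.114837 = 0.822952.

0.823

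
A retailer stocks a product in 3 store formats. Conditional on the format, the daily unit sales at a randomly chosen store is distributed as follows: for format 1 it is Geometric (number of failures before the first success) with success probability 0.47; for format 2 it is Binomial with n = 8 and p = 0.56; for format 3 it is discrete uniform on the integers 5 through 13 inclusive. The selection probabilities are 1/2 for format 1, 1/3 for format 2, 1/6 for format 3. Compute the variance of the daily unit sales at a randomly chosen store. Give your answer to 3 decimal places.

Per component, 1: μ=1.12766, E[X²]=3.67089; 2: μ=4.48, E[X²]=22.0416; 3: μ=9, E[X²]=87.6667.
E[X] = 0.5·1.12766 + 0.333333·4.48 + 0.166667·9 = 3.55716.
E[X²] = 0.5·3.67089 + 0.333333·22.0416 + 0.166667·87.6667 = 23.7938.
Var(X) = E[X²] − (E[X])² = 23.7938 − 12.6534 = 11.1403.

11.140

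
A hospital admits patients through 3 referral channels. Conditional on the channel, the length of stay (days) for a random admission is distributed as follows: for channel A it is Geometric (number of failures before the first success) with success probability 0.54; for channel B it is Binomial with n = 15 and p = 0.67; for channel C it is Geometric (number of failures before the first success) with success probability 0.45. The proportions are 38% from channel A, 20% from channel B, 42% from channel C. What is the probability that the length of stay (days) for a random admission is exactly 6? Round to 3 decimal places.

Conditional on each channel, P(X = 6): A: 0.00511612; B: 0.0210125; C: 0.0124563.
By total probability, P(X = 6) = 0.38·0.00511612 + 0.2·0.0210125 + 0.42·0.0124563 = 0.0113783.

0.011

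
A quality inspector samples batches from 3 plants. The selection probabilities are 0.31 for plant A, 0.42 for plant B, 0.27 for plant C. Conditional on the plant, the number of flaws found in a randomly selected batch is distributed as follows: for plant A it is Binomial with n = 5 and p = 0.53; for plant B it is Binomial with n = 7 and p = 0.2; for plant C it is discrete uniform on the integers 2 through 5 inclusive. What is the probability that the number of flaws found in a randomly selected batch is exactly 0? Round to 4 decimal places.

Conditional on each plant, P(X = 0): A: 0.0229345; B: 0.209715; C: 0.
By total probability, P(X = 0) = 0.31·0.0229345 + 0.42·0.209715 + 0.27·0 = 0.0951901.

0.0952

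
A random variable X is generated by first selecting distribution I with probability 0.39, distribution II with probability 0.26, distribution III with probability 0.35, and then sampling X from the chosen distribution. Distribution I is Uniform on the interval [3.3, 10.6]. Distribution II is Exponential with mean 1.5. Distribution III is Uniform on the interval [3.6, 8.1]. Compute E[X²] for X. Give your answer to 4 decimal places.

For each component E[X²] = Var + (mean)², giving I: 52.7433; II: 4.5; III: 35.91.
Overall E[X²] = 0.39·52.7433 + 0.26·4.5 + 0.35·35.91 = 34.3084.

34.3084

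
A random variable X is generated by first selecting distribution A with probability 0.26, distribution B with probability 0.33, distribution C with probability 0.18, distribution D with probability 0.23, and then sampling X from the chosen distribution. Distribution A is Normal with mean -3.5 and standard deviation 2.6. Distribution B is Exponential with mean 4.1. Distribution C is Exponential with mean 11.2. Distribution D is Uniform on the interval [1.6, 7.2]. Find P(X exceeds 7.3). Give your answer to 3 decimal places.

Conditional on each component, P(X > 7.3): A: 1.63467e-05; B: 0.168556; C: 0.521114; D: 0.
By total probability, P(X > 7.3) = 0.26·1.63467e-05 + 0.33·0.168556 + 0.18·0.521114 + 0.23·0 = 0.149428.

0.149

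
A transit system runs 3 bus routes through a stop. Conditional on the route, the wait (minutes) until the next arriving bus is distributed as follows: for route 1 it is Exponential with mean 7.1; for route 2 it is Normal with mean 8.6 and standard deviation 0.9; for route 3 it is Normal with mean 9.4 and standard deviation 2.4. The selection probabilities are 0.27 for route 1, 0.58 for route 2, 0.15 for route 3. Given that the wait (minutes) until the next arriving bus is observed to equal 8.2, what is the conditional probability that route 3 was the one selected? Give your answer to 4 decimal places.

0.0824

Likelihoods f(8.2 | ·): 1: 0.0443774; 2: 0.401582; 3: 0.146694.
Posterior ∝ prior × likelihood. Numerator for 3: 0.15·0.146694 = 0.0220041.
Normalizing constant: 0.27·0.0443774 + 0.58·0.401582 + 0.15·0.146694 = 0.266904.
P(3 | observation) = 0.0220041 / 0.266904 = 0.0824421.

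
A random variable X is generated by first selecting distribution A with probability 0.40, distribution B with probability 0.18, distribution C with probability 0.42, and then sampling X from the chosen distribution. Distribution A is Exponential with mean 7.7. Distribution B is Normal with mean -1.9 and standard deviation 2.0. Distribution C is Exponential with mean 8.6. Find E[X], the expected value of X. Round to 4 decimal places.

6.3500

Component means — A: 7.7; B: -1.9; C: 8.6.
E[X] = 0.4·7.7 + 0.18·-1.9 + 0.42·8.6 = 6.35.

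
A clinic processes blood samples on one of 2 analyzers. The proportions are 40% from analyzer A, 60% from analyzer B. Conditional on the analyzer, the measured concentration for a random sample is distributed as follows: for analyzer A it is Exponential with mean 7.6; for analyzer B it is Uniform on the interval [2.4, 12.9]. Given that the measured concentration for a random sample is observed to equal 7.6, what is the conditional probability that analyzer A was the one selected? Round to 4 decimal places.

Likelihoods f(7.6 | ·): A: 0.0484052; B: 0.0952381.
Posterior ∝ prior × likelihood. Numerator for A: 0.4·0.0484052 = 0.0193621.
Normalizing constant: 0.4·0.0484052 + 0.6·0.0952381 = 0.0765049.
P(A | observation) = 0.0193621 / 0.0765049 = 0.253083.

0.2531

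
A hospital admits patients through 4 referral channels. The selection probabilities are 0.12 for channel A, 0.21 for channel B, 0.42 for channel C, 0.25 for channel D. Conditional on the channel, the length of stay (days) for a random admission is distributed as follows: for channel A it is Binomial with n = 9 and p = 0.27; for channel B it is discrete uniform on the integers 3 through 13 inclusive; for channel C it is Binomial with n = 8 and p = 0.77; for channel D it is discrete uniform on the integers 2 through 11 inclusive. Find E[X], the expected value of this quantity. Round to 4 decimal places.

6.1838

Component means — A: 2.43; B: 8; C: 6.16; D: 6.5.
E[X] = 0.12·2.43 + 0.21·8 + 0.42·6.16 + 0.25·6.5 = 6.1838.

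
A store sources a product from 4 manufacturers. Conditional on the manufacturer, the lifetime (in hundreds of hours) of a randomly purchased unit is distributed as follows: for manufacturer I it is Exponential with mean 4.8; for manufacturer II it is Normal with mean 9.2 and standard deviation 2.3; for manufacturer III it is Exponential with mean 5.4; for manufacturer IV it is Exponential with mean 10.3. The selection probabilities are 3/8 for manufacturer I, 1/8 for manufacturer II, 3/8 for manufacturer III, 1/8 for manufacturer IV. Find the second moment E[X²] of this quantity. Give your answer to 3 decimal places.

For each component E[X²] = Var + (mean)², giving I: 46.08; II: 89.93; III: 58.32; IV: 212.18.
Overall E[X²] = 0.375·46.08 + 0.125·89.93 + 0.375·58.32 + 0.125·212.18 = 76.9138.

76.914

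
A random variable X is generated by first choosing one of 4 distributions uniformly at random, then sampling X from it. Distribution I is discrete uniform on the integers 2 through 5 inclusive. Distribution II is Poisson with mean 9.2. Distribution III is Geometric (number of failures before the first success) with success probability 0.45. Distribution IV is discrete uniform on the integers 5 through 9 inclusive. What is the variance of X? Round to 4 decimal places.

Per component, I: μ=3.5, E[X²]=13.5; II: μ=9.2, E[X²]=93.84; III: μ=1.22222, E[X²]=4.20988; IV: μ=7, E[X²]=51.
E[X] = 0.25·3.5 + 0.25·9.2 + 0.25·1.22222 + 0.25·7 = 5.23056.
E[X²] = 0.25·13.5 + 0.25·93.84 + 0.25·4.20988 + 0.25·51 = 40.6375.
Var(X) = E[X²] − (E[X])² = 40.6375 − 27.3587 = 13.2788.

13.2788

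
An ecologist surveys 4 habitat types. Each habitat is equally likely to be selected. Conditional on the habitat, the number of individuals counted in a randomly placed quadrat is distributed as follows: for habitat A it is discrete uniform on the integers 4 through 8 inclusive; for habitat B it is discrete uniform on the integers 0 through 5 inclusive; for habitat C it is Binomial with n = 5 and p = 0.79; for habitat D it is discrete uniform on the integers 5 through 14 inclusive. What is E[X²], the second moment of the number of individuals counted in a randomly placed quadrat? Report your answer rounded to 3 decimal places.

For each component E[X²] = Var + (mean)², giving A: 38; B: 9.16667; C: 16.432; D: 98.5.
Overall E[X²] = 0.25·38 + 0.25·9.16667 + 0.25·16.432 + 0.25·98.5 = 40.5247.

40.525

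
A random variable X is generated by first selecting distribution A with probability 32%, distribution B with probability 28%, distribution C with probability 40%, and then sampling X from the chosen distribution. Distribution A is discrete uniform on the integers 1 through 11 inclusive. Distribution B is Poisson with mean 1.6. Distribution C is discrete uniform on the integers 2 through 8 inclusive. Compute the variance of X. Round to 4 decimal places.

8.4054

Per component, A: μ=6, E[X²]=46; B: μ=1.6, E[X²]=4.16; C: μ=5, E[X²]=29.
E[X] = 0.32·6 + 0.28·1.6 + 0.4·5 = 4.368.
E[X²] = 0.32·46 + 0.28·4.16 + 0.4·29 = 27.4848.
Var(X) = E[X²] − (E[X])² = 27.4848 − 19.0794 = 8.40538.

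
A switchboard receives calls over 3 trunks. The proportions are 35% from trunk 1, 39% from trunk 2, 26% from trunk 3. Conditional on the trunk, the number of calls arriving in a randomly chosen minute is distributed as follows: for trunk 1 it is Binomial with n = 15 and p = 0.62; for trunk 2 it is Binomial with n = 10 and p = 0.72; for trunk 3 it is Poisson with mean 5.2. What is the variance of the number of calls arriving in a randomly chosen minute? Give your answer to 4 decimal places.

5.9124

Per component, 1: μ=9.3, E[X²]=90.024; 2: μ=7.2, E[X²]=53.856; 3: μ=5.2, E[X²]=32.24.
E[X] = 0.35·9.3 + 0.39·7.2 + 0.26·5.2 = 7.415.
E[X²] = 0.35·90.024 + 0.39·53.856 + 0.26·32.24 = 60.8946.
Var(X) = E[X²] − (E[X])² = 60.8946 − 54.9822 = 5.91241.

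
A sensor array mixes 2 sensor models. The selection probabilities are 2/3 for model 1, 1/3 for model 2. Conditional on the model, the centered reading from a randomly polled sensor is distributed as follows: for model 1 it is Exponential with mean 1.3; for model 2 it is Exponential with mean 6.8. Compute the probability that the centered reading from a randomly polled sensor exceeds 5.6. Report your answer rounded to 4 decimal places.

0.1553

Conditional on each model, P(X > 5.6): 1: 0.0134646; 2: 0.43888.
By total probability, P(X > 5.6) = 0.666667·0.0134646 + 0.333333·0.43888 = 0.15527.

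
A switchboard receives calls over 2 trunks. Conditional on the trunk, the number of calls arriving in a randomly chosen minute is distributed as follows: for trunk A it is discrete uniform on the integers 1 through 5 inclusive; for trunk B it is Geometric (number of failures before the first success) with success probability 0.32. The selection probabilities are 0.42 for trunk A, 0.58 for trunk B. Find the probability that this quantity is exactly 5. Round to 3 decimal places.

Conditional on each trunk, P(X = 5): A: 0.2; B: 0.0465259.
By total probability, P(X = 5) = 0.42·0.2 + 0.58·0.0465259 = 0.110985.

0.111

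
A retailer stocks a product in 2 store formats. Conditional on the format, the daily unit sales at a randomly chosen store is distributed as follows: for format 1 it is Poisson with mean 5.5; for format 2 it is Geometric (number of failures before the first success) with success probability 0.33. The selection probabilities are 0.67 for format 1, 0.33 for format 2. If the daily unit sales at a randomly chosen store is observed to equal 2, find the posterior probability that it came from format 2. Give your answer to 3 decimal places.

Likelihoods P(X=2 | ·): 1: 0.0618124; 2: 0.148137.
Posterior ∝ prior × likelihood. Numerator for 2: 0.33·0.148137 = 0.0488852.
Normalizing constant: 0.67·0.0618124 + 0.33·0.148137 = 0.0902995.
P(2 | observation) = 0.0488852 / 0.0902995 = 0.541367.

0.541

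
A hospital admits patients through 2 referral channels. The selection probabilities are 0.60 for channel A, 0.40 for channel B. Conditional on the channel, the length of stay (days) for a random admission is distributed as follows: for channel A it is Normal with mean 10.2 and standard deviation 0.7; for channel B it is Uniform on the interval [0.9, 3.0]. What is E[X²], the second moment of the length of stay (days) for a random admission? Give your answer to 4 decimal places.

For each component E[X²] = Var + (mean)², giving A: 104.53; B: 4.17.
Overall E[X²] = 0.6·104.53 + 0.4·4.17 = 64.386.

64.3860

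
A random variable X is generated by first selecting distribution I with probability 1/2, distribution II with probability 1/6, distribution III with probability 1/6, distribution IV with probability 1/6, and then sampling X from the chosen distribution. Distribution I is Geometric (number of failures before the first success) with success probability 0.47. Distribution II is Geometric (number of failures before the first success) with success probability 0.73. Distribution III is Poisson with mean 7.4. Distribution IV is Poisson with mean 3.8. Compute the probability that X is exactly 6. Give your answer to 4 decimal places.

0.0441

Conditional on each component, P(X = 6): I: 0.0104172; II: 0.000282817; III: 0.139405; IV: 0.0935513.
By total probability, P(X = 6) = 0.5·0.0104172 + 0.166667·0.000282817 + 0.166667·0.139405 + 0.166667·0.0935513 = 0.0440818.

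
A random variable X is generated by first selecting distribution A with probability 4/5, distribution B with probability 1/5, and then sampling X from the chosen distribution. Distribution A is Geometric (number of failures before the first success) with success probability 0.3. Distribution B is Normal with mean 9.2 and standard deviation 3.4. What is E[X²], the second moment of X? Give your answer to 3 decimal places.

29.818

For each component E[X²] = Var + (mean)², giving A: 13.2222; B: 96.2.
Overall E[X²] = 0.8·13.2222 + 0.2·96.2 = 29.8178.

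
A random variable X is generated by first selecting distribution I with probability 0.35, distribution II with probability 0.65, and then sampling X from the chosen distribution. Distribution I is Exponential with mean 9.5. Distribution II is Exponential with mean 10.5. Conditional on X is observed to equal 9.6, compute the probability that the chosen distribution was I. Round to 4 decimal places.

Likelihoods f(9.6 | ·): I: 0.0383187; II: 0.0381717.
Posterior ∝ prior × likelihood. Numerator for I: 0.35·0.0383187 = 0.0134115.
Normalizing constant: 0.35·0.0383187 + 0.65·0.0381717 = 0.0382231.
P(I | observation) = 0.0134115 / 0.0382231 = 0.350875.

0.3509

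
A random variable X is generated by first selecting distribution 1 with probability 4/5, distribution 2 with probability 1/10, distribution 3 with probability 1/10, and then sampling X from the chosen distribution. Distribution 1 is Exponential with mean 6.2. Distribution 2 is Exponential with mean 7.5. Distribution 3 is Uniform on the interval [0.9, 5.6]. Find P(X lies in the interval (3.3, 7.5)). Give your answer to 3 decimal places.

0.308

Conditional on each component, P(3.3 < X < 7.5): 1: 0.288984; 2: 0.276157; 3: 0.489362.
By total probability, P(3.3 < X < 7.5) = 0.8·0.288984 + 0.1·0.276157 + 0.1·0.489362 = 0.307739.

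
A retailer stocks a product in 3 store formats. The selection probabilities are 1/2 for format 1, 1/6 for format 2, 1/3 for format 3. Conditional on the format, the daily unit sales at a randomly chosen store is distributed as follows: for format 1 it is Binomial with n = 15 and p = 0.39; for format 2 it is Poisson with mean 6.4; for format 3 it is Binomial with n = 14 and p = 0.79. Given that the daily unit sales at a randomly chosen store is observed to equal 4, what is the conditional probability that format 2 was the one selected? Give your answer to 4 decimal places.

Likelihoods P(X=4 | ·): 1: 0.13741; 2: 0.116151; 3: 6.50332e-05.
Posterior ∝ prior × likelihood. Numerator for 2: 0.166667·0.116151 = 0.0193585.
Normalizing constant: 0.5·0.13741 + 0.166667·0.116151 + 0.333333·6.50332e-05 = 0.0880854.
P(2 | observation) = 0.0193585 / 0.0880854 = 0.21977.

0.2198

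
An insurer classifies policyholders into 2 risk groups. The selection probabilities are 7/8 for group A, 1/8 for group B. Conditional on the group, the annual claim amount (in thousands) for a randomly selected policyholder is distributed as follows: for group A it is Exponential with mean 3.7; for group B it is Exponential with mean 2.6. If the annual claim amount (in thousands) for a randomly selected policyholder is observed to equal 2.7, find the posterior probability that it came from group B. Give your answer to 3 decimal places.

0.130

Likelihoods f(2.7 | ·): A: 0.130281; B: 0.136153.
Posterior ∝ prior × likelihood. Numerator for B: 0.125·0.136153 = 0.0170192.
Normalizing constant: 0.875·0.130281 + 0.125·0.136153 = 0.131015.
P(B | observation) = 0.0170192 / 0.131015 = 0.129903.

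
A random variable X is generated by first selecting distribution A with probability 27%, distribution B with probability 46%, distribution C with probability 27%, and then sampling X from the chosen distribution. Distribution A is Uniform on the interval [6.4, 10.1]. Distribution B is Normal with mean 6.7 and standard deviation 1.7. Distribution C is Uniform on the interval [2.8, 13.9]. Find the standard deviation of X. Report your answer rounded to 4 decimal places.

2.2465

Per component, A: μ=8.25, E[X²]=69.2033; B: μ=6.7, E[X²]=47.78; C: μ=8.35, E[X²]=79.99.
E[X] = 0.27·8.25 + 0.46·6.7 + 0.27·8.35 = 7.564.
E[X²] = 0.27·69.2033 + 0.46·47.78 + 0.27·79.99 = 62.261.
Var(X) = E[X²] − (E[X])² = 62.261 − 57.2141 = 5.0469.
SD(X) = √5.0469 = 2.24653.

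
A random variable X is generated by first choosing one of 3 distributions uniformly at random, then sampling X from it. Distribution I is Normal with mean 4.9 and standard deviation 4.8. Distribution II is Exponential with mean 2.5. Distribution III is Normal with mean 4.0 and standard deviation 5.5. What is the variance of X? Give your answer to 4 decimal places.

Per component, I: μ=4.9, E[X²]=47.05; II: μ=2.5, E[X²]=12.5; III: μ=4, E[X²]=46.25.
E[X] = 0.333333·4.9 + 0.333333·2.5 + 0.333333·4 = 3.8.
E[X²] = 0.333333·47.05 + 0.333333·12.5 + 0.333333·46.25 = 35.2667.
Var(X) = E[X²] − (E[X])² = 35.2667 − 14.44 = 20.8267.

20.8267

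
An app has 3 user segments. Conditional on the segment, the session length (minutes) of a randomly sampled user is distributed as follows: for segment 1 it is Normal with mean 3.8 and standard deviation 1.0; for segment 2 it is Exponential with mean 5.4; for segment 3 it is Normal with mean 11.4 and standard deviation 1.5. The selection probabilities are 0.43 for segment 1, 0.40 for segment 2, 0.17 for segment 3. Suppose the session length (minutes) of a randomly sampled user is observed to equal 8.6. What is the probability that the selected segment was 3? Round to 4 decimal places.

0.3445

Likelihoods f(8.6 | ·): 1: 3.9613e-06; 2: 0.0376662; 3: 0.0465781.
Posterior ∝ prior × likelihood. Numerator for 3: 0.17·0.0465781 = 0.00791827.
Normalizing constant: 0.43·3.9613e-06 + 0.4·0.0376662 + 0.17·0.0465781 = 0.0229865.
P(3 | observation) = 0.00791827 / 0.0229865 = 0.344475.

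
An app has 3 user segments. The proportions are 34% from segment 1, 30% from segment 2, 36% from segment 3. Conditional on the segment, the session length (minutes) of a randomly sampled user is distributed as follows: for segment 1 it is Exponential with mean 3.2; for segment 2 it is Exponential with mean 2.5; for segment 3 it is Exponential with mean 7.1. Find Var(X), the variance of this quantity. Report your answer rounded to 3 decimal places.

Per component, 1: μ=3.2, E[X²]=20.48; 2: μ=2.5, E[X²]=12.5; 3: μ=7.1, E[X²]=100.82.
E[X] = 0.34·3.2 + 0.3·2.5 + 0.36·7.1 = 4.394.
E[X²] = 0.34·20.48 + 0.3·12.5 + 0.36·100.82 = 47.0084.
Var(X) = E[X²] − (E[X])² = 47.0084 − 19.3072 = 27.7012.

27.701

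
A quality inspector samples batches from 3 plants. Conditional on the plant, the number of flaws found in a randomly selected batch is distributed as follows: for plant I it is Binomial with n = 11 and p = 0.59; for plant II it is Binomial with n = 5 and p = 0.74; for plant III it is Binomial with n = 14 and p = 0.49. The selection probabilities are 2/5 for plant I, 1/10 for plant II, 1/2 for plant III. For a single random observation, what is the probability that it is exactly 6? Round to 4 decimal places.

Conditional on each plant, P(X = 6): I: 0.225774; II: 0; III: 0.190236.
By total probability, P(X = 6) = 0.4·0.225774 + 0.1·0 + 0.5·0.190236 = 0.185428.

0.1854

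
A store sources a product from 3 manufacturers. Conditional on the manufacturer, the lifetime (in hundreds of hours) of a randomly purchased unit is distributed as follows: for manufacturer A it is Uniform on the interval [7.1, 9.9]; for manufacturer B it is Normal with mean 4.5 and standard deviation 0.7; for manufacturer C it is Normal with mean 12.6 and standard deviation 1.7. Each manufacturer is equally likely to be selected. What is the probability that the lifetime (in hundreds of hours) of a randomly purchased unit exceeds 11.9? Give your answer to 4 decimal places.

Conditional on each manufacturer, P(X > 11.9): A: 0; B: 0; C: 0.659744.
By total probability, P(X > 11.9) = 0.333333·0 + 0.333333·0 + 0.333333·0.659744 = 0.219915.

0.2199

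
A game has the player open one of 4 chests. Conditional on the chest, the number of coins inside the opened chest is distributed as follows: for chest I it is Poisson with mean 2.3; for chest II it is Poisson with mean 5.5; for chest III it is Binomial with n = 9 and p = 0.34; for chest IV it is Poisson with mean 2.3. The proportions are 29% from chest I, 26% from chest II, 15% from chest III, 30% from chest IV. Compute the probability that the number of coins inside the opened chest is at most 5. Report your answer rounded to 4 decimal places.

0.8528

Conditional on each chest, P(X ≤ 5): I: 0.970024; II: 0.528919; III: 0.953336; IV: 0.970024.
By total probability, P(X ≤ 5) = 0.29·0.970024 + 0.26·0.528919 + 0.15·0.953336 + 0.3·0.970024 = 0.852834.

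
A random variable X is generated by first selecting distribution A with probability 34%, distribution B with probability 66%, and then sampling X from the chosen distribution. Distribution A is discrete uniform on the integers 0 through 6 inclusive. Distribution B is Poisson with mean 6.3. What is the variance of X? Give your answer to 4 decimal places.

7.9617

Per component, A: μ=3, E[X²]=13; B: μ=6.3, E[X²]=45.99.
E[X] = 0.34·3 + 0.66·6.3 = 5.178.
E[X²] = 0.34·13 + 0.66·45.99 = 34.7734.
Var(X) = E[X²] − (E[X])² = 34.7734 − 26.8117 = 7.96172.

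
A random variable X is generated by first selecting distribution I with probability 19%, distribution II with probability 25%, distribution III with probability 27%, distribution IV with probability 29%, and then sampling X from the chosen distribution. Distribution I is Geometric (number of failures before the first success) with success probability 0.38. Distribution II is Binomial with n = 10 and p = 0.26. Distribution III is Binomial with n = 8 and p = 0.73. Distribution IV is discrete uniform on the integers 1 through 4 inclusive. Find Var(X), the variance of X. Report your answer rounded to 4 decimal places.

Per component, I: μ=1.63158, E[X²]=6.95568; II: μ=2.6, E[X²]=8.684; III: μ=5.84, E[X²]=35.6824; IV: μ=2.5, E[X²]=7.5.
E[X] = 0.19·1.63158 + 0.25·2.6 + 0.27·5.84 + 0.29·2.5 = 3.2618.
E[X²] = 0.19·6.95568 + 0.25·8.684 + 0.27·35.6824 + 0.29·7.5 = 15.3018.
Var(X) = E[X²] − (E[X])² = 15.3018 − 10.6393 = 4.66249.

4.6625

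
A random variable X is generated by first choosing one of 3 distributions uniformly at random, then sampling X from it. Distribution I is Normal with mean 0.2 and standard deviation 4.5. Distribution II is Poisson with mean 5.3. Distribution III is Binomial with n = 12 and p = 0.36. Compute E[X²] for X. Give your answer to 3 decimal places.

For each component E[X²] = Var + (mean)², giving I: 20.29; II: 33.39; III: 21.4272.
Overall E[X²] = 0.333333·20.29 + 0.333333·33.39 + 0.333333·21.4272 = 25.0357.

25.036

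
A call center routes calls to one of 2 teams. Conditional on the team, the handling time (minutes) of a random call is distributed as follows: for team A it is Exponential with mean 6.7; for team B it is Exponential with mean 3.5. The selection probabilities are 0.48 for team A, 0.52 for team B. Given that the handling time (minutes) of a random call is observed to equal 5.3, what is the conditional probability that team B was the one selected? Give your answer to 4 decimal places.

0.5015

Likelihoods f(5.3 | ·): A: 0.0676673; B: 0.0628472.
Posterior ∝ prior × likelihood. Numerator for B: 0.52·0.0628472 = 0.0326806.
Normalizing constant: 0.48·0.0676673 + 0.52·0.0628472 = 0.0651609.
P(B | observation) = 0.0326806 / 0.0651609 = 0.501537.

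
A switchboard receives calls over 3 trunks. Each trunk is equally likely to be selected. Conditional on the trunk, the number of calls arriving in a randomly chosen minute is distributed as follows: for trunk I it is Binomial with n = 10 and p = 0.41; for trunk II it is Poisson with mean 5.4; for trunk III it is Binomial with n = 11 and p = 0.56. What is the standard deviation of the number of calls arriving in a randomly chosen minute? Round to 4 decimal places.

2.0575

Per component, I: μ=4.1, E[X²]=19.229; II: μ=5.4, E[X²]=34.56; III: μ=6.16, E[X²]=40.656.
E[X] = 0.333333·4.1 + 0.333333·5.4 + 0.333333·6.16 = 5.22.
E[X²] = 0.333333·19.229 + 0.333333·34.56 + 0.333333·40.656 = 31.4817.
Var(X) = E[X²] − (E[X])² = 31.4817 − 27.2484 = 4.23327.
SD(X) = √4.23327 = 2.05749.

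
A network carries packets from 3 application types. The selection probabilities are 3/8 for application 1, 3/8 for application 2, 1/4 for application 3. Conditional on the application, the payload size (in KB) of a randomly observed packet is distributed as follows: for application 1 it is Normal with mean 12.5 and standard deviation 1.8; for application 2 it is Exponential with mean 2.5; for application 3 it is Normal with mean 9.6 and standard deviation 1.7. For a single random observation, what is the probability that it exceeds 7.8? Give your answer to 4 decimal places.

0.6037

Conditional on each application, P(X > 7.8): 1: 0.995488; 2: 0.0441572; 3: 0.85516.
By total probability, P(X > 7.8) = 0.375·0.995488 + 0.375·0.0441572 + 0.25·0.85516 = 0.603657.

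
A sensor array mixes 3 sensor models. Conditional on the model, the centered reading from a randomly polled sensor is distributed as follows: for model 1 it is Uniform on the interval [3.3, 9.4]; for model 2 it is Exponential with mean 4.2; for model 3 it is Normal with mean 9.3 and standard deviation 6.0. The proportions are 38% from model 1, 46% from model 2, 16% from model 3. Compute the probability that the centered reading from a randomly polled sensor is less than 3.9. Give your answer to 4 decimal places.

Conditional on each model, P(X < 3.9): 1: 0.0983607; 2: 0.604882; 3: 0.18406.
By total probability, P(X < 3.9) = 0.38·0.0983607 + 0.46·0.604882 + 0.16·0.18406 = 0.345072.

0.3451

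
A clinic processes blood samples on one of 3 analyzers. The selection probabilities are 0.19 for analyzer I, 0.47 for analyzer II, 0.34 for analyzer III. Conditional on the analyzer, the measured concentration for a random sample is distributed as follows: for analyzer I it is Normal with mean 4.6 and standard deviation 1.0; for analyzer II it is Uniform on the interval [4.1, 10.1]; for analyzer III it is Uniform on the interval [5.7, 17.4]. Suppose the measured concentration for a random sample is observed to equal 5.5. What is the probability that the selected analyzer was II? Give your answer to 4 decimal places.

0.6078

Likelihoods f(5.5 | ·): I: 0.266085; II: 0.166667; III: 0.
Posterior ∝ prior × likelihood. Numerator for II: 0.47·0.166667 = 0.0783333.
Normalizing constant: 0.19·0.266085 + 0.47·0.166667 + 0.34·0 = 0.12889.
P(II | observation) = 0.0783333 / 0.12889 = 0.607756.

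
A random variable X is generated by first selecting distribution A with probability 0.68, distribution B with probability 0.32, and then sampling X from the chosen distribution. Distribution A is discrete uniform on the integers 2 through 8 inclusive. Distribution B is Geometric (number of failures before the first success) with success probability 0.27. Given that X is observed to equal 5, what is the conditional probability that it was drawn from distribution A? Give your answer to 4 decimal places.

0.8443

Likelihoods P(X=5 | ·): A: 0.142857; B: 0.0559729.
Posterior ∝ prior × likelihood. Numerator for A: 0.68·0.142857 = 0.0971429.
Normalizing constant: 0.68·0.142857 + 0.32·0.0559729 = 0.115054.
P(A | observation) = 0.0971429 / 0.115054 = 0.844323.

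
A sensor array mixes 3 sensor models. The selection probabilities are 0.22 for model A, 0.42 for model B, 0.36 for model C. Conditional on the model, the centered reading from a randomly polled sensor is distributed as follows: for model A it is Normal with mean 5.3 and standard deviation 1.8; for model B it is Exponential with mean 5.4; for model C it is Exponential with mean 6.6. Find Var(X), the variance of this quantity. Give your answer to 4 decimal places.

Per component, A: μ=5.3, E[X²]=31.33; B: μ=5.4, E[X²]=58.32; C: μ=6.6, E[X²]=87.12.
E[X] = 0.22·5.3 + 0.42·5.4 + 0.36·6.6 = 5.81.
E[X²] = 0.22·31.33 + 0.42·58.32 + 0.36·87.12 = 62.7502.
Var(X) = E[X²] − (E[X])² = 62.7502 − 33.7561 = 28.9941.

28.9941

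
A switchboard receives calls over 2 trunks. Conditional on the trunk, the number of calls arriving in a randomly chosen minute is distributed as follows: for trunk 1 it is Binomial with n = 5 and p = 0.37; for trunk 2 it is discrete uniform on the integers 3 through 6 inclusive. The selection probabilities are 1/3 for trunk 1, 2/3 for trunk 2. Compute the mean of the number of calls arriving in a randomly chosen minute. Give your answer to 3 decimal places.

3.617

Component means — 1: 1.85; 2: 4.5.
E[X] = 0.333333·1.85 + 0.666667·4.5 = 3.61667.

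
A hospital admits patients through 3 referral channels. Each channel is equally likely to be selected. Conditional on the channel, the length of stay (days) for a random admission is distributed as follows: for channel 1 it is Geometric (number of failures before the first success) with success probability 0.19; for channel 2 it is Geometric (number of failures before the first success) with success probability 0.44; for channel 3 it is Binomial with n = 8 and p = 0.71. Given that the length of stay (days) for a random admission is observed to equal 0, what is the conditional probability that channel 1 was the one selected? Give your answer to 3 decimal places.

0.302

Likelihoods P(X=0 | ·): 1: 0.19; 2: 0.44; 3: 5.00246e-05.
Posterior ∝ prior × likelihood. Numerator for 1: 0.333333·0.19 = 0.0633333.
Normalizing constant: 0.333333·0.19 + 0.333333·0.44 + 0.333333·5.00246e-05 = 0.210017.
P(1 | observation) = 0.0633333 / 0.210017 = 0.301563.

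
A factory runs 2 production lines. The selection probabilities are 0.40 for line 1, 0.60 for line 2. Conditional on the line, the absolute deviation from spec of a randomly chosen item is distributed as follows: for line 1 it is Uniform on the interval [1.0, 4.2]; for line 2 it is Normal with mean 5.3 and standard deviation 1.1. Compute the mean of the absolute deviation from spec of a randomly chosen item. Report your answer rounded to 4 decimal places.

Component means — 1: 2.6; 2: 5.3.
E[X] = 0.4·2.6 + 0.6·5.3 = 4.22.

4.2200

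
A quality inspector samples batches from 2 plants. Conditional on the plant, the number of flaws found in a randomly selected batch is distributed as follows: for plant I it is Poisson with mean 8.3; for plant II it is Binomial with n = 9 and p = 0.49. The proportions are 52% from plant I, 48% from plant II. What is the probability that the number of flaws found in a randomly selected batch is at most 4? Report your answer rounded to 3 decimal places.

Conditional on each plant, P(X ≤ 4): I: 0.0836969; II: 0.524596.
By total probability, P(X ≤ 4) = 0.52·0.0836969 + 0.48·0.524596 = 0.295329.

0.295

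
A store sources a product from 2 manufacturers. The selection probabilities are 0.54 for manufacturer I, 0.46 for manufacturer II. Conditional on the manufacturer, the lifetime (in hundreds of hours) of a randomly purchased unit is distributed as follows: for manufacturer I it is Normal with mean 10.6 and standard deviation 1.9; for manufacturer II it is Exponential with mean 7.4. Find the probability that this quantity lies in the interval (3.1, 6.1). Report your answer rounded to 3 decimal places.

Conditional on each manufacturer, P(3.1 < X < 6.1): I: 0.00889259; II: 0.219226.
By total probability, P(3.1 < X < 6.1) = 0.54·0.00889259 + 0.46·0.219226 = 0.105646.

0.106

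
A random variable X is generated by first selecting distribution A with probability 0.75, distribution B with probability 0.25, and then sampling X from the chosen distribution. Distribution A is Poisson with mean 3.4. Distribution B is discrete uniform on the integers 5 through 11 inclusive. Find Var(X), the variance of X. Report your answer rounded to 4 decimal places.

Per component, A: μ=3.4, E[X²]=14.96; B: μ=8, E[X²]=68.
E[X] = 0.75·3.4 + 0.25·8 = 4.55.
E[X²] = 0.75·14.96 + 0.25·68 = 28.22.
Var(X) = E[X²] − (E[X])² = 28.22 − 20.7025 = 7.5175.

7.5175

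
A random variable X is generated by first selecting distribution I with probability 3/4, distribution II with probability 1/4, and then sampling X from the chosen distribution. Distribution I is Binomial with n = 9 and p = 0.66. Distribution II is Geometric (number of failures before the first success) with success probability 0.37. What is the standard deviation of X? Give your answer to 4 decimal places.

Per component, I: μ=5.94, E[X²]=37.3032; II: μ=1.7027, E[X²]=7.5011.
E[X] = 0.75·5.94 + 0.25·1.7027 = 4.88068.
E[X²] = 0.75·37.3032 + 0.25·7.5011 = 29.8527.
Var(X) = E[X²] − (E[X])² = 29.8527 − 23.821 = 6.03168.
SD(X) = √6.03168 = 2.45595.

2.4559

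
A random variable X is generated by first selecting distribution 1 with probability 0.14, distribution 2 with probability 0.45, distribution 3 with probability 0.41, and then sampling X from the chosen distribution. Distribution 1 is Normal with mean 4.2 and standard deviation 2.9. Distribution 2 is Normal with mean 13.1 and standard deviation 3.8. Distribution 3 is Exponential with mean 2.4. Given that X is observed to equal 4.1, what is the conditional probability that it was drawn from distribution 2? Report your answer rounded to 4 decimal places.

Likelihoods f(4.1 | ·): 1: 0.137485; 2: 0.00635414; 3: 0.0754865.
Posterior ∝ prior × likelihood. Numerator for 2: 0.45·0.00635414 = 0.00285936.
Normalizing constant: 0.14·0.137485 + 0.45·0.00635414 + 0.41·0.0754865 = 0.0530566.
P(2 | observation) = 0.00285936 / 0.0530566 = 0.0538926.

0.0539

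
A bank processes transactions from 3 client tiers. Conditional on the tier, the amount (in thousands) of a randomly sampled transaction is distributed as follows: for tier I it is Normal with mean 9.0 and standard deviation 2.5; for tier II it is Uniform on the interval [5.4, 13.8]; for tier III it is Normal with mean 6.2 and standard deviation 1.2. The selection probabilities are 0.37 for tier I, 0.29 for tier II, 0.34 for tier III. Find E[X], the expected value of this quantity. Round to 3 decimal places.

8.222

Component means — I: 9; II: 9.6; III: 6.2.
E[X] = 0.37·9 + 0.29·9.6 + 0.34·6.2 = 8.222.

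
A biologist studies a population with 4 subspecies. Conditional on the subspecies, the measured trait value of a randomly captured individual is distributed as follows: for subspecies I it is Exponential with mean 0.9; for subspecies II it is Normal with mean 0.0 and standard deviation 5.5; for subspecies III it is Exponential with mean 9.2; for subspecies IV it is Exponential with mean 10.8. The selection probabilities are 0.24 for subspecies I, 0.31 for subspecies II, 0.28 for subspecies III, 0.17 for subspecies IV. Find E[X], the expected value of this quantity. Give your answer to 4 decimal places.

Component means — I: 0.9; II: 0; III: 9.2; IV: 10.8.
E[X] = 0.24·0.9 + 0.31·0 + 0.28·9.2 + 0.17·10.8 = 4.628.

4.6280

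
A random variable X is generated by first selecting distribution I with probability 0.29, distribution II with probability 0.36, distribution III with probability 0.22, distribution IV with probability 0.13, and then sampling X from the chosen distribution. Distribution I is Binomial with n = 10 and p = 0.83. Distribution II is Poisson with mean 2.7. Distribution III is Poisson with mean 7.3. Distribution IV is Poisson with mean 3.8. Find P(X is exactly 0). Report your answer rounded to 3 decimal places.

Conditional on each component, P(X = 0): I: 2.01599e-08; II: 0.0672055; III: 0.000675539; IV: 0.0223708.
By total probability, P(X = 0) = 0.29·2.01599e-08 + 0.36·0.0672055 + 0.22·0.000675539 + 0.13·0.0223708 = 0.0272508.

0.027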